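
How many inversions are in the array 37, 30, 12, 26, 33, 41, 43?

Inversions: 6

Sweep left to right; for each value list the smaller values that follow it:
37 → 30, 12, 26, 33 → 4
30 → 12, 26 → 2
12 → none → 0
26 → none → 0
33 → none → 0
41 → none → 0
43 → none → 0
Sum: 4 + 2 + 0 + 0 + 0 + 0 + 0 = 6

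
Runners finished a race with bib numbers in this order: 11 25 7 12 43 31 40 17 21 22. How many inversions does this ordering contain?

17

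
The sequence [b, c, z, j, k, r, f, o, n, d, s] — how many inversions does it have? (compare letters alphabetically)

Out-of-order pairs: 20

Sweep left to right; for each value list the smaller values that follow it:
b: 0
c: 0
z: 8
j: 2
k: 2
r: 4
f: 1
o: 2
n: 1
d: 0
s: 0
Sum: 0 + 0 + 8 + 2 + 2 + 4 + 1 + 2 + 1 + 0 + 0 = 20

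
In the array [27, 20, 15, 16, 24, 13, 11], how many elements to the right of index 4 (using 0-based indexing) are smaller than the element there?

The element at index 4 is 24.
Elements after it: 13, 11
Those smaller than 24: 13, 11

2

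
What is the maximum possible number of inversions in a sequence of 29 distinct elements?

The maximum occurs when the array is in strictly decreasing order: every one of the C(29, 2) pairs is inverted.
C(29, 2) = 29·28/2 = 406

406 inversions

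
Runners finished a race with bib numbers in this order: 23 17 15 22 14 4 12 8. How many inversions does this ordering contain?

Sweep left to right; for each value list the smaller values that follow it:
23: 7
17: 5
15: 4
22: 4
14: 3
4: 0
12: 1
8: 0
Sum: 7 + 5 + 4 + 4 + 3 + 0 + 1 + 0 = 24

24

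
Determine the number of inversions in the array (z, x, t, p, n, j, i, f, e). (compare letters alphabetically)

Element-by-element contributions:
z → x, t, p, n, j, i, f, e → 8
x → t, p, n, j, i, f, e → 7
t → p, n, j, i, f, e → 6
p → n, j, i, f, e → 5
n → j, i, f, e → 4
j → i, f, e → 3
i → f, e → 2
f → e → 1
e → none → 0
Sum: 8 + 7 + 6 + 5 + 4 + 3 + 2 + 1 + 0 = 36

36 out-of-order pairs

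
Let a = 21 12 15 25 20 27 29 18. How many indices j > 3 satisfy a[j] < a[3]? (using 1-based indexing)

0

The element at index 3 is 15.
Elements after it: 25, 20, 27, 29, 18
None of them are smaller than 15.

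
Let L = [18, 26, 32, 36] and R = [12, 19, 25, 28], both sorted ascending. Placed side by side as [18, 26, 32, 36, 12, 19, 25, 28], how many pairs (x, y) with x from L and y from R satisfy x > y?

Take each right-half value and tally the left-half values above it:
r = 12: 18, 26, 32, 36 → 4
r = 19: 26, 32, 36 → 3
r = 25: 26, 32, 36 → 3
r = 28: 32, 36 → 2
Cross-inversions: 4 + 3 + 3 + 2 = 12

12 split inversions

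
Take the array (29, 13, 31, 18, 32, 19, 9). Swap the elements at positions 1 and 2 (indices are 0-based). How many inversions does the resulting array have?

13 inversions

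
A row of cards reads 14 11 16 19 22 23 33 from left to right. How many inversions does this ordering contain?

1

Element-by-element contributions:
14 → 11 → 1
11 → none → 0
16 → none → 0
19 → none → 0
22 → none → 0
23 → none → 0
33 → none → 0
Sum: 1 + 0 + 0 + 0 + 0 + 0 + 0 = 1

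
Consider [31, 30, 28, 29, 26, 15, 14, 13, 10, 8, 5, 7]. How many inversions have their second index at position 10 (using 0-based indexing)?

10 such elements

The element at index 10 is 5.
Elements before it: 31, 30, 28, 29, 26, 15, 14, 13, 10, 8
Those larger than 5: 31, 30, 28, 29, 26, 15, 14, 13, 10, 8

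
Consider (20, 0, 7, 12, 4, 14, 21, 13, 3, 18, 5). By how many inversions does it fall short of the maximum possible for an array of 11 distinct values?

Maximum inversions for 11 distinct elements is C(11, 2) = 11·10/2 = 55.
Current inversions — for each element, count later smaller elements:
20: 9
0: 0
7: 3
12: 3
4: 1
14: 3
21: 4
13: 2
3: 0
18: 1
5: 0
Current total: 9 + 0 + 3 + 3 + 1 + 3 + 4 + 2 + 0 + 1 + 0 = 26
Shortfall: 55 − 26 = 29

29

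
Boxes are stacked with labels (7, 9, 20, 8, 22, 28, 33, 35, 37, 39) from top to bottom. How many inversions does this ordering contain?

Sweep left to right; for each value list the smaller values that follow it:
7 → none → 0
9 → 8 → 1
20 → 8 → 1
8 → none → 0
22 → none → 0
28 → none → 0
33 → none → 0
35 → none → 0
37 → none → 0
39 → none → 0
Sum: 0 + 1 + 1 + 0 + 0 + 0 + 0 + 0 + 0 + 0 = 2

2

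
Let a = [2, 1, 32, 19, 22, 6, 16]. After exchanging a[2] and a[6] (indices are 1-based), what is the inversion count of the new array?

Positions 2 and 6 hold 1 and 6; after swapping, the array is [2, 6, 32, 19, 22, 1, 16].
Sweep left to right; for each value list the smaller values that follow it:
2 → 1 → 1
6 → 1 → 1
32 → 19, 22, 1, 16 → 4
19 → 1, 16 → 2
22 → 1, 16 → 2
1 → none → 0
16 → none → 0
Sum: 1 + 1 + 4 + 2 + 2 + 0 + 0 = 10

Inversions: 10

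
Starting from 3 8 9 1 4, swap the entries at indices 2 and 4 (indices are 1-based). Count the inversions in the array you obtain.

There are 4 inversions.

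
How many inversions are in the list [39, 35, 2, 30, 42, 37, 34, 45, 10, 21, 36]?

There are 29 inversions.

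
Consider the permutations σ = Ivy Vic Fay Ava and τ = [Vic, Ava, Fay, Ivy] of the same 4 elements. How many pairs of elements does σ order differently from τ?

4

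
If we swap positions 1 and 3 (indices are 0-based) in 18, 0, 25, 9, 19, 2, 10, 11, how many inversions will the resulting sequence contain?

Positions 1 and 3 hold 0 and 9; after swapping, the array is [18, 9, 25, 0, 19, 2, 10, 11].
Count, for each position, how many later elements it exceeds:
18 → 9, 0, 2, 10, 11 → 5
9 → 0, 2 → 2
25 → 0, 19, 2, 10, 11 → 5
0 → none → 0
19 → 2, 10, 11 → 3
2 → none → 0
10 → none → 0
11 → none → 0
Sum: 5 + 2 + 5 + 0 + 3 + 0 + 0 + 0 = 15

15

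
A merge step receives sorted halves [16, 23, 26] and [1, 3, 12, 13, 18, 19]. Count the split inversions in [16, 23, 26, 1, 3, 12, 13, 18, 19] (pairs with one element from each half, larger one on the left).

16 split inversions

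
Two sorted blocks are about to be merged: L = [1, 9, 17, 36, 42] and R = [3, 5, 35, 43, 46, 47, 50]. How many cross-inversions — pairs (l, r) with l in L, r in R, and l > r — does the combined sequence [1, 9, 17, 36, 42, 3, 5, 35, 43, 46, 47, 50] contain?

10 cross-inversions

For each element r of the right run, count left-run elements greater than r:
r = 3: 9, 17, 36, 42 → 4
r = 5: 9, 17, 36, 42 → 4
r = 35: 36, 42 → 2
r = 43: none → 0
r = 46: none → 0
r = 47: none → 0
r = 50: none → 0
Cross-inversions: 4 + 4 + 2 + 0 + 0 + 0 + 0 = 10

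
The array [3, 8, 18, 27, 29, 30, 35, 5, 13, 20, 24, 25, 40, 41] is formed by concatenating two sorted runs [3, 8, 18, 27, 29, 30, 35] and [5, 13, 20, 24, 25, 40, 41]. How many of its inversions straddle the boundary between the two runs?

23 split inversions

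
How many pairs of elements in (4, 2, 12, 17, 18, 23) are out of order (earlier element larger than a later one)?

1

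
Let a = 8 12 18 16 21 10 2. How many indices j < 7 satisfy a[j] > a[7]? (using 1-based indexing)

The element at index 7 is 2.
Elements before it: 8, 12, 18, 16, 21, 10
Those larger than 2: 8, 12, 18, 16, 21, 10

6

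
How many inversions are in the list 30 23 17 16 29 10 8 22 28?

23

For each element, count later entries that are smaller:
30 → 23, 17, 16, 29, 10, 8, 22, 28 → 8
23 → 17, 16, 10, 8, 22 → 5
17 → 16, 10, 8 → 3
16 → 10, 8 → 2
29 → 10, 8, 22, 28 → 4
10 → 8 → 1
8 → none → 0
22 → none → 0
28 → none → 0
Sum: 8 + 5 + 3 + 2 + 4 + 1 + 0 + 0 + 0 = 23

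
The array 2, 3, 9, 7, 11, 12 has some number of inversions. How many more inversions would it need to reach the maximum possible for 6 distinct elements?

Maximum inversions for 6 distinct elements is C(6, 2) = 6·5/2 = 15.
Current inversions — for each element, count later smaller elements:
2: 0
3: 0
9: 1
7: 0
11: 0
12: 0
Current total: 0 + 0 + 1 + 0 + 0 + 0 = 1
Shortfall: 15 − 1 = 14

14 inversions short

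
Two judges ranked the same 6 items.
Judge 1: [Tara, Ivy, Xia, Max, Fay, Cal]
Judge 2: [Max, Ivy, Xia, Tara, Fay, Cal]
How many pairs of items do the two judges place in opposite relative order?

Discordant pairs: 5

Assign each item its position (1..6) in the first ordering, then rewrite the second ordering as that position sequence:
positions: Tara→1, Ivy→2, Xia→3, Max→4, Fay→5, Cal→6
second ordering as positions: [4, 2, 3, 1, 5, 6]
Discordant pairs = inversions in this position sequence.
4: 2, 3, 1 → 3
2: 1 → 1
3: 1 → 1
1: 0
5: 0
6: 0
Total: 3 + 1 + 1 + 0 + 0 + 0 = 5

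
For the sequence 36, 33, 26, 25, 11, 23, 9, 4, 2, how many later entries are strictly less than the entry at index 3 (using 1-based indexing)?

The element at index 3 is 26.
Elements after it: 25, 11, 23, 9, 4, 2
Those smaller than 26: 25, 11, 23, 9, 4, 2

6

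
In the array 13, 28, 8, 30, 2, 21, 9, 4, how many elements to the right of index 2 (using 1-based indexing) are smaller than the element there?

The element at index 2 is 28.
Elements after it: 8, 30, 2, 21, 9, 4
Those smaller than 28: 8, 2, 21, 9, 4

5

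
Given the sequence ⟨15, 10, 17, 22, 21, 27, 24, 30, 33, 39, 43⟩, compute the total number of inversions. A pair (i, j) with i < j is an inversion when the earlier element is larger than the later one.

For each element, count later entries that are smaller:
15 → 10 → 1
10 → none → 0
17 → none → 0
22 → 21 → 1
21 → none → 0
27 → 24 → 1
24 → none → 0
30 → none → 0
33 → none → 0
39 → none → 0
43 → none → 0
Sum: 1 + 0 + 0 + 1 + 0 + 1 + 0 + 0 + 0 + 0 + 0 = 3

3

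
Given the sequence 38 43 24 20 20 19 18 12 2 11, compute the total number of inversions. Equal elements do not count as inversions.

42

For each element, count later entries that are smaller:
38 → 24, 20, 20, 19, 18, 12, 2, 11 → 8
43 → 24, 20, 20, 19, 18, 12, 2, 11 → 8
24 → 20, 20, 19, 18, 12, 2, 11 → 7
20 → 19, 18, 12, 2, 11 → 5
20 → 19, 18, 12, 2, 11 → 5
19 → 18, 12, 2, 11 → 4
18 → 12, 2, 11 → 3
12 → 2, 11 → 2
2 → none → 0
11 → none → 0
Sum: 8 + 8 + 7 + 5 + 5 + 4 + 3 + 2 + 0 + 0 = 42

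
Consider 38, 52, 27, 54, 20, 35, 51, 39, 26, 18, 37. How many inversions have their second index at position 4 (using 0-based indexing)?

4

The element at index 4 is 20.
Elements before it: 38, 52, 27, 54
Those larger than 20: 38, 52, 27, 54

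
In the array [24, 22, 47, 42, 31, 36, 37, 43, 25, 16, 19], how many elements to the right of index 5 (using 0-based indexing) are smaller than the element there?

The element at index 5 is 36.
Elements after it: 37, 43, 25, 16, 19
Those smaller than 36: 25, 16, 19

3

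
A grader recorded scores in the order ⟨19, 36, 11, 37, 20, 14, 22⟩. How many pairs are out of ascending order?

10

Count, for each position, how many later elements it exceeds:
19 → 11, 14 → 2
36 → 11, 20, 14, 22 → 4
11 → none → 0
37 → 20, 14, 22 → 3
20 → 14 → 1
14 → none → 0
22 → none → 0
Sum: 2 + 4 + 0 + 3 + 1 + 0 + 0 = 10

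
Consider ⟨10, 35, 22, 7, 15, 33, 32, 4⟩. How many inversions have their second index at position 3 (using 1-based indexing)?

The element at index 3 is 22.
Elements before it: 10, 35
Those larger than 22: 35

1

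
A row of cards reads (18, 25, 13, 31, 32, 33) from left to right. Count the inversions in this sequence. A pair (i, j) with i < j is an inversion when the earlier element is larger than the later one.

There are 2 out-of-order pairs.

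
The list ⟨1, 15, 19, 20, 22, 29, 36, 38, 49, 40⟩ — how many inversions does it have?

1 inversion

Count, for each position, how many later elements it exceeds:
1: 0
15: 0
19: 0
20: 0
22: 0
29: 0
36: 0
38: 0
49: 1
40: 0
Sum: 0 + 0 + 0 + 0 + 0 + 0 + 0 + 0 + 1 + 0 = 1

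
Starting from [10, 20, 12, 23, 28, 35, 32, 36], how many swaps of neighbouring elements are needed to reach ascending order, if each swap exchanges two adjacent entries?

The minimum number of adjacent swaps to sort an array equals its inversion count, since every such swap removes exactly one inversion.
Count inversions — for each element, later elements that are smaller:
10: none → 0
20: 12 → 1
12: none → 0
23: none → 0
28: none → 0
35: 32 → 1
32: none → 0
36: none → 0
Total inversions: 0 + 1 + 0 + 0 + 0 + 1 + 0 + 0 = 2

There are 2 adjacent swaps.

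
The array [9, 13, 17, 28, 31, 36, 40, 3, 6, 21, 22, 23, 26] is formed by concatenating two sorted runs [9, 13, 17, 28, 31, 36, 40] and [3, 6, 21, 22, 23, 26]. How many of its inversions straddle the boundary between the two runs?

30

Take each right-half value and tally the left-half values above it:
r = 3: 9, 13, 17, 28, 31, 36, 40 → 7
r = 6: 9, 13, 17, 28, 31, 36, 40 → 7
r = 21: 28, 31, 36, 40 → 4
r = 22: 28, 31, 36, 40 → 4
r = 23: 28, 31, 36, 40 → 4
r = 26: 28, 31, 36, 40 → 4
Cross-inversions: 7 + 7 + 4 + 4 + 4 + 4 = 30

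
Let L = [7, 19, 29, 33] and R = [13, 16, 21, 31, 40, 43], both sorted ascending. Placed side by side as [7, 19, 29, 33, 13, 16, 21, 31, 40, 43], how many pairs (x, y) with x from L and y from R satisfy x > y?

Count, for every r in R, how many entries of L exceed r:
r = 13: 19, 29, 33 → 3
r = 16: 19, 29, 33 → 3
r = 21: 29, 33 → 2
r = 31: 33 → 1
r = 40: none → 0
r = 43: none → 0
Cross-inversions: 3 + 3 + 2 + 1 + 0 + 0 = 9

9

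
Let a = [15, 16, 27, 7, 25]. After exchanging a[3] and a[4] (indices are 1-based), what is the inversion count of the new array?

Positions 3 and 4 hold 27 and 7; after swapping, the array is [15, 16, 7, 27, 25].
Element-by-element contributions:
15 → 7 → 1
16 → 7 → 1
7 → none → 0
27 → 25 → 1
25 → none → 0
Sum: 1 + 1 + 0 + 1 + 0 = 3

3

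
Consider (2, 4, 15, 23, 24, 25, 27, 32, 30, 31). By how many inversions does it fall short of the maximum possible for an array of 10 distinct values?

43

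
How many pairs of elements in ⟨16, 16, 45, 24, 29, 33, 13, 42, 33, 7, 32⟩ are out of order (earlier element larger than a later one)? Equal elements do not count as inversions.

25 inversions

Element-by-element contributions:
16: 2
16: 2
45: 8
24: 2
29: 2
33: 3
13: 1
42: 3
33: 2
7: 0
32: 0
Sum: 2 + 2 + 8 + 2 + 2 + 3 + 1 + 3 + 2 + 0 + 0 = 25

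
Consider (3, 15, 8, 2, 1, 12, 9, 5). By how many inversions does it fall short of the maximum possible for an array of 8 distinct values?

13

Maximum inversions for 8 distinct elements is C(8, 2) = 8·7/2 = 28.
Current inversions — for each element, count later smaller elements:
3: 2
15: 6
8: 3
2: 1
1: 0
12: 2
9: 1
5: 0
Current total: 2 + 6 + 3 + 1 + 0 + 2 + 1 + 0 = 15
Shortfall: 28 − 15 = 13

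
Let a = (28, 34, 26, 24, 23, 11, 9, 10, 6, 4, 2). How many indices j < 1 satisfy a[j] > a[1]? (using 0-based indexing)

0

The element at index 1 is 34.
Elements before it: 28
None of them are larger than 34.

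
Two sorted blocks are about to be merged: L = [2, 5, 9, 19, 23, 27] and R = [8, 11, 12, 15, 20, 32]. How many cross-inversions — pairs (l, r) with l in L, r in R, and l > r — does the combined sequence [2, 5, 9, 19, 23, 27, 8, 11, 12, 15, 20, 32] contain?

Take each right-half value and tally the left-half values above it:
r = 8: 9, 19, 23, 27 → 4
r = 11: 19, 23, 27 → 3
r = 12: 19, 23, 27 → 3
r = 15: 19, 23, 27 → 3
r = 20: 23, 27 → 2
r = 32: none → 0
Cross-inversions: 4 + 3 + 3 + 3 + 2 + 0 = 15

15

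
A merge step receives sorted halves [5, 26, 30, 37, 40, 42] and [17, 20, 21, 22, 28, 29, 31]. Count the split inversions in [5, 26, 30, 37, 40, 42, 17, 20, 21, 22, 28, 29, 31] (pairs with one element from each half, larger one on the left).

31 split inversions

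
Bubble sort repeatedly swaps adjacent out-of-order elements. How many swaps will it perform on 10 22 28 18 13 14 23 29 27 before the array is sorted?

Minimum adjacent swaps = number of inversions (each swap of adjacent out-of-order elements removes one inversion and no swap can remove more).
Count inversions — for each element, later elements that are smaller:
10: none → 0
22: 18, 13, 14 → 3
28: 18, 13, 14, 23, 27 → 5
18: 13, 14 → 2
13: none → 0
14: none → 0
23: none → 0
29: 27 → 1
27: none → 0
Total inversions: 0 + 3 + 5 + 2 + 0 + 0 + 0 + 1 + 0 = 11

11 swaps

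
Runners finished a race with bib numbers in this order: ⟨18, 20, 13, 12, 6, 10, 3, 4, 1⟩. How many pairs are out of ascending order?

33

For each element, count later entries that are smaller:
18 → 13, 12, 6, 10, 3, 4, 1 → 7
20 → 13, 12, 6, 10, 3, 4, 1 → 7
13 → 12, 6, 10, 3, 4, 1 → 6
12 → 6, 10, 3, 4, 1 → 5
6 → 3, 4, 1 → 3
10 → 3, 4, 1 → 3
3 → 1 → 1
4 → 1 → 1
1 → none → 0
Sum: 7 + 7 + 6 + 5 + 3 + 3 + 1 + 1 + 0 = 33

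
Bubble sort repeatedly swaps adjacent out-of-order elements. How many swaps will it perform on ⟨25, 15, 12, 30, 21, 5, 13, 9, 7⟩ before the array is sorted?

There are 27 swaps.

The minimum number of adjacent swaps to sort an array equals its inversion count, since every such swap removes exactly one inversion.
Count inversions — for each element, later elements that are smaller:
25: 15, 12, 21, 5, 13, 9, 7 → 7
15: 12, 5, 13, 9, 7 → 5
12: 5, 9, 7 → 3
30: 21, 5, 13, 9, 7 → 5
21: 5, 13, 9, 7 → 4
5: none → 0
13: 9, 7 → 2
9: 7 → 1
7: none → 0
Total inversions: 7 + 5 + 3 + 5 + 4 + 0 + 2 + 1 + 0 = 27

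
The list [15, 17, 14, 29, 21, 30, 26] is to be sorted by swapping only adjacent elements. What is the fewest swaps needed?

Each adjacent swap fixes exactly one inversion, so the minimum swap count equals the number of inversions.
Count inversions — for each element, later elements that are smaller:
15: 14 → 1
17: 14 → 1
14: none → 0
29: 21, 26 → 2
21: none → 0
30: 26 → 1
26: none → 0
Total inversions: 1 + 1 + 0 + 2 + 0 + 1 + 0 = 5

5 adjacent swaps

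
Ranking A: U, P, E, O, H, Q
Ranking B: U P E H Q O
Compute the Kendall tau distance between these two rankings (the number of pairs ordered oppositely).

2 discordant pairs

Assign each item its position (1..6) in the first ordering, then rewrite the second ordering as that position sequence:
positions: U→1, P→2, E→3, O→4, H→5, Q→6
second ordering as positions: [1, 2, 3, 5, 6, 4]
Discordant pairs = inversions in this position sequence.
1: 0
2: 0
3: 0
5: 4 → 1
6: 4 → 1
4: 0
Total: 0 + 0 + 0 + 1 + 1 + 0 = 2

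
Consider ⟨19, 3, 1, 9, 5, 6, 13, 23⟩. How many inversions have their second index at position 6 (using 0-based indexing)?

1

The element at index 6 is 13.
Elements before it: 19, 3, 1, 9, 5, 6
Those larger than 13: 19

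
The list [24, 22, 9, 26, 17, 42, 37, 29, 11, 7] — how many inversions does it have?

25

Sweep left to right; for each value list the smaller values that follow it:
24 → 22, 9, 17, 11, 7 → 5
22 → 9, 17, 11, 7 → 4
9 → 7 → 1
26 → 17, 11, 7 → 3
17 → 11, 7 → 2
42 → 37, 29, 11, 7 → 4
37 → 29, 11, 7 → 3
29 → 11, 7 → 2
11 → 7 → 1
7 → none → 0
Sum: 5 + 4 + 1 + 3 + 2 + 4 + 3 + 2 + 1 + 0 = 25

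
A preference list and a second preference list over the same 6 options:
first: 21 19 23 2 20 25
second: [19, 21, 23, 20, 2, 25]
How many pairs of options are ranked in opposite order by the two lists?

2

Assign each item its position (1..6) in the first ordering, then rewrite the second ordering as that position sequence:
positions: 21→1, 19→2, 23→3, 2→4, 20→5, 25→6
second ordering as positions: [2, 1, 3, 5, 4, 6]
Discordant pairs = inversions in this position sequence.
2: 1 → 1
1: 0
3: 0
5: 4 → 1
4: 0
6: 0
Total: 1 + 0 + 0 + 1 + 0 + 0 = 2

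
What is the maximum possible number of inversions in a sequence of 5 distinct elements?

10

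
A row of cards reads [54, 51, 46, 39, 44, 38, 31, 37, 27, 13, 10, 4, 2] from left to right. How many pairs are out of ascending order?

76 inversions

Count, for each position, how many later elements it exceeds:
54: 12
51: 11
46: 10
39: 8
44: 8
38: 7
31: 5
37: 5
27: 4
13: 3
10: 2
4: 1
2: 0
Sum: 12 + 11 + 10 + 8 + 8 + 7 + 5 + 5 + 4 + 3 + 2 + 1 + 0 = 76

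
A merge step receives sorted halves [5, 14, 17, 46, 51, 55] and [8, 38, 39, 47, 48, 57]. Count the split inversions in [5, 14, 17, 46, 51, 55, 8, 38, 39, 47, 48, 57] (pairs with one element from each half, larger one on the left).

Count, for every r in R, how many entries of L exceed r:
r = 8: 14, 17, 46, 51, 55 → 5
r = 38: 46, 51, 55 → 3
r = 39: 46, 51, 55 → 3
r = 47: 51, 55 → 2
r = 48: 51, 55 → 2
r = 57: none → 0
Cross-inversions: 5 + 3 + 3 + 2 + 2 + 0 = 15

Split inversions: 15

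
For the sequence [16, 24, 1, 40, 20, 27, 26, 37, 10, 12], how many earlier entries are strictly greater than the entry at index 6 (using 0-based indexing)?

The element at index 6 is 26.
Elements before it: 16, 24, 1, 40, 20, 27
Those larger than 26: 40, 27

2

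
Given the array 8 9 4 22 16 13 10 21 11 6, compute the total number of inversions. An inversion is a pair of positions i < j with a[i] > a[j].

Element-by-element contributions:
8: 2
9: 2
4: 0
22: 6
16: 4
13: 3
10: 1
21: 2
11: 1
6: 0
Sum: 2 + 2 + 0 + 6 + 4 + 3 + 1 + 2 + 1 + 0 = 21

Out-of-order pairs: 21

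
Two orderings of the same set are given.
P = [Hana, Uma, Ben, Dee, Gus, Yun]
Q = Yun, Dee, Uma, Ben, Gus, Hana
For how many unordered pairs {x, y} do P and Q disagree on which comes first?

11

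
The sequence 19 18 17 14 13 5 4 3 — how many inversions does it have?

There are 28 inversions.

For each element, count later entries that are smaller:
19: 7
18: 6
17: 5
14: 4
13: 3
5: 2
4: 1
3: 0
Sum: 7 + 6 + 5 + 4 + 3 + 2 + 1 + 0 = 28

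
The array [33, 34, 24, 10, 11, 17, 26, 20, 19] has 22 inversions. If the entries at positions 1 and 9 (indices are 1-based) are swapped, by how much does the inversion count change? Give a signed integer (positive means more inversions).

Positions 1 and 9 hold 33 and 19; after swapping, the array is [19, 34, 24, 10, 11, 17, 26, 20, 33].
Element-by-element contributions:
19: 3
34: 7
24: 4
10: 0
11: 0
17: 0
26: 1
20: 0
33: 0
Sum: 3 + 7 + 4 + 0 + 0 + 0 + 1 + 0 + 0 = 15
Change: 15 − 22 = -7

-7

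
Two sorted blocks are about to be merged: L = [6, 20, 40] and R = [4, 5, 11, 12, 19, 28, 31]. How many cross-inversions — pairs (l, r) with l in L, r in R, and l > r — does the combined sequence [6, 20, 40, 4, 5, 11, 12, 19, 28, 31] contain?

For each element r of the right run, count left-run elements greater than r:
r = 4: 6, 20, 40 → 3
r = 5: 6, 20, 40 → 3
r = 11: 20, 40 → 2
r = 12: 20, 40 → 2
r = 19: 20, 40 → 2
r = 28: 40 → 1
r = 31: 40 → 1
Cross-inversions: 3 + 3 + 2 + 2 + 2 + 1 + 1 = 14

14 cross-inversions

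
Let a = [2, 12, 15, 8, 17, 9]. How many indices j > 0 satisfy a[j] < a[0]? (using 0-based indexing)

The element at index 0 is 2.
Elements after it: 12, 15, 8, 17, 9
None of them are smaller than 2.

0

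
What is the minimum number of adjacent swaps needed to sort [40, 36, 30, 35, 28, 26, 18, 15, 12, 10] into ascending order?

44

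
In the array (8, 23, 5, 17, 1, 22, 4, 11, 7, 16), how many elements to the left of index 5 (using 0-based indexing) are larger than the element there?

1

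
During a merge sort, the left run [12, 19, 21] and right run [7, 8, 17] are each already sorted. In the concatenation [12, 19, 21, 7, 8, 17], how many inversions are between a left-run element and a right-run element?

Take each right-half value and tally the left-half values above it:
r = 7: 12, 19, 21 → 3
r = 8: 12, 19, 21 → 3
r = 17: 19, 21 → 2
Cross-inversions: 3 + 3 + 2 = 8

8 split inversions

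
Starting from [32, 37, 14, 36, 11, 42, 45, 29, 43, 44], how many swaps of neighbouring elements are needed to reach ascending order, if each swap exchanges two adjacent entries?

Each adjacent swap fixes exactly one inversion, so the minimum swap count equals the number of inversions.
Count inversions — for each element, later elements that are smaller:
32: 14, 11, 29 → 3
37: 14, 36, 11, 29 → 4
14: 11 → 1
36: 11, 29 → 2
11: none → 0
42: 29 → 1
45: 29, 43, 44 → 3
29: none → 0
43: none → 0
44: none → 0
Total inversions: 3 + 4 + 1 + 2 + 0 + 1 + 3 + 0 + 0 + 0 = 14

14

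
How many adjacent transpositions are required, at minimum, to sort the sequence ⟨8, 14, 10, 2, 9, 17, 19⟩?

6 adjacent swaps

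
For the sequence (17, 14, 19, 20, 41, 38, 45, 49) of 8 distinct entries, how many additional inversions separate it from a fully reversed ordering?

26

Maximum inversions for 8 distinct elements is C(8, 2) = 8·7/2 = 28.
Current inversions — for each element, count later smaller elements:
17: 1
14: 0
19: 0
20: 0
41: 1
38: 0
45: 0
49: 0
Current total: 1 + 0 + 0 + 0 + 1 + 0 + 0 + 0 = 2
Shortfall: 28 − 2 = 26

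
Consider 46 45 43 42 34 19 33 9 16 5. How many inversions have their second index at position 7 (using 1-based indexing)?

5

The element at index 7 is 33.
Elements before it: 46, 45, 43, 42, 34, 19
Those larger than 33: 46, 45, 43, 42, 34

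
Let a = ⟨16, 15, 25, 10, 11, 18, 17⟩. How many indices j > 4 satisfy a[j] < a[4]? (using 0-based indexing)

The element at index 4 is 11.
Elements after it: 18, 17
None of them are smaller than 11.

0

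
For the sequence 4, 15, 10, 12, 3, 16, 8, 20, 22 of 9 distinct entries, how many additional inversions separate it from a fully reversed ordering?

Maximum inversions for 9 distinct elements is C(9, 2) = 9·8/2 = 36.
Current inversions — for each element, count later smaller elements:
4: 1
15: 4
10: 2
12: 2
3: 0
16: 1
8: 0
20: 0
22: 0
Current total: 1 + 4 + 2 + 2 + 0 + 1 + 0 + 0 + 0 = 10
Shortfall: 36 − 10 = 26

26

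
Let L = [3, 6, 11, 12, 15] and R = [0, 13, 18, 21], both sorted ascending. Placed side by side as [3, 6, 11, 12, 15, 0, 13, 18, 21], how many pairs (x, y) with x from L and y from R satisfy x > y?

Take each right-half value and tally the left-half values above it:
r = 0: 3, 6, 11, 12, 15 → 5
r = 13: 15 → 1
r = 18: none → 0
r = 21: none → 0
Cross-inversions: 5 + 1 + 0 + 0 = 6

There are 6 cross-inversions.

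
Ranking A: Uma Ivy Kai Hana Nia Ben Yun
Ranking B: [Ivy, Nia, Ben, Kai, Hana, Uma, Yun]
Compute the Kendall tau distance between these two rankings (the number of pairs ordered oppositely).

9

Assign each item its position (1..7) in the first ordering, then rewrite the second ordering as that position sequence:
positions: Uma→1, Ivy→2, Kai→3, Hana→4, Nia→5, Ben→6, Yun→7
second ordering as positions: [2, 5, 6, 3, 4, 1, 7]
Discordant pairs = inversions in this position sequence.
2: 1 → 1
5: 3, 4, 1 → 3
6: 3, 4, 1 → 3
3: 1 → 1
4: 1 → 1
1: 0
7: 0
Total: 1 + 3 + 3 + 1 + 1 + 0 + 0 = 9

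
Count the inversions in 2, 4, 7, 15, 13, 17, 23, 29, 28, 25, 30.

There are 4 inversions.

Count, for each position, how many later elements it exceeds:
2 → none → 0
4 → none → 0
7 → none → 0
15 → 13 → 1
13 → none → 0
17 → none → 0
23 → none → 0
29 → 28, 25 → 2
28 → 25 → 1
25 → none → 0
30 → none → 0
Sum: 0 + 0 + 0 + 1 + 0 + 0 + 0 + 2 + 1 + 0 + 0 = 4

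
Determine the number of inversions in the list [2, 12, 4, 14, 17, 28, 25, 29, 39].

2 inversions

Sweep left to right; for each value list the smaller values that follow it:
2 → none → 0
12 → 4 → 1
4 → none → 0
14 → none → 0
17 → none → 0
28 → 25 → 1
25 → none → 0
29 → none → 0
39 → none → 0
Sum: 0 + 1 + 0 + 0 + 0 + 1 + 0 + 0 + 0 = 2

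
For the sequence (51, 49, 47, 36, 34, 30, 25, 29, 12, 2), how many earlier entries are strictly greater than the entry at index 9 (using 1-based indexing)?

The element at index 9 is 12.
Elements before it: 51, 49, 47, 36, 34, 30, 25, 29
Those larger than 12: 51, 49, 47, 36, 34, 30, 25, 29

8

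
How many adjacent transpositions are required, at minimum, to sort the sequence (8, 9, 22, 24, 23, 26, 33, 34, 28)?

Each adjacent swap fixes exactly one inversion, so the minimum swap count equals the number of inversions.
Count inversions — for each element, later elements that are smaller:
8: none → 0
9: none → 0
22: none → 0
24: 23 → 1
23: none → 0
26: none → 0
33: 28 → 1
34: 28 → 1
28: none → 0
Total inversions: 0 + 0 + 0 + 1 + 0 + 0 + 1 + 1 + 0 = 3

3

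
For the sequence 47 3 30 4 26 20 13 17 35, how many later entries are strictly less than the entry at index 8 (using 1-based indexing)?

0

The element at index 8 is 17.
Elements after it: 35
None of them are smaller than 17.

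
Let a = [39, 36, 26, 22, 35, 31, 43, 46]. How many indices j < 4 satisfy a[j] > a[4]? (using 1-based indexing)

The element at index 4 is 22.
Elements before it: 39, 36, 26
Those larger than 22: 39, 36, 26

3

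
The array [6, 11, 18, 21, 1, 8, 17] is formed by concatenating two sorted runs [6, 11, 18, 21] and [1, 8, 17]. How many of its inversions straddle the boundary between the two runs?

Count, for every r in R, how many entries of L exceed r:
r = 1: 6, 11, 18, 21 → 4
r = 8: 11, 18, 21 → 3
r = 17: 18, 21 → 2
Cross-inversions: 4 + 3 + 2 = 9

There are 9 cross-inversions.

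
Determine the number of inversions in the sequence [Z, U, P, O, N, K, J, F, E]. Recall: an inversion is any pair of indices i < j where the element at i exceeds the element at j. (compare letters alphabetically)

Element-by-element contributions:
Z: 8
U: 7
P: 6
O: 5
N: 4
K: 3
J: 2
F: 1
E: 0
Sum: 8 + 7 + 6 + 5 + 4 + 3 + 2 + 1 + 0 = 36

36 inversions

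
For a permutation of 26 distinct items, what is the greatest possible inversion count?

325 inversions

The maximum occurs when the array is in strictly decreasing order: every one of the C(26, 2) pairs is inverted.
C(26, 2) = 26·25/2 = 325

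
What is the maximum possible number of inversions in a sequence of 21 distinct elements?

210

The maximum occurs when the array is in strictly decreasing order: every one of the C(21, 2) pairs is inverted.
C(21, 2) = 21·20/2 = 210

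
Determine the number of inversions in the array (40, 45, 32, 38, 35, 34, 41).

12

Out-of-order index pairs (0-indexed):
(0,2): 40 > 32
(0,3): 40 > 38
(0,4): 40 > 35
(0,5): 40 > 34
(1,2): 45 > 32
(1,3): 45 > 38
(1,4): 45 > 35
(1,5): 45 > 34
(1,6): 45 > 41
(3,4): 38 > 35
(3,5): 38 > 34
(4,5): 35 > 34
That's 12 pairs.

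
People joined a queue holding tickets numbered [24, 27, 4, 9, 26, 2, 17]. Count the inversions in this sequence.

There are 13 inversions.

For each element, count later entries that are smaller:
24: 4
27: 5
4: 1
9: 1
26: 2
2: 0
17: 0
Sum: 4 + 5 + 1 + 1 + 2 + 0 + 0 = 13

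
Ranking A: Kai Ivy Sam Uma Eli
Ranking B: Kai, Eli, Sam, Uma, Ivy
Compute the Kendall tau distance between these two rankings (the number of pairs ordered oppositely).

5

Assign each item its position (1..5) in the first ordering, then rewrite the second ordering as that position sequence:
positions: Kai→1, Ivy→2, Sam→3, Uma→4, Eli→5
second ordering as positions: [1, 5, 3, 4, 2]
Discordant pairs = inversions in this position sequence.
1: 0
5: 3, 4, 2 → 3
3: 2 → 1
4: 2 → 1
2: 0
Total: 0 + 3 + 1 + 1 + 0 = 5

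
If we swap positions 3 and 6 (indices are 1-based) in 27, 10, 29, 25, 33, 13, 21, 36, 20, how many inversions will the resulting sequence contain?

14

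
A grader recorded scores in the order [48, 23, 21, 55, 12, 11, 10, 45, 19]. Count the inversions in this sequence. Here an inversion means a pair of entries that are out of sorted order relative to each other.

25

Count, for each position, how many later elements it exceeds:
48: 7
23: 5
21: 4
55: 5
12: 2
11: 1
10: 0
45: 1
19: 0
Sum: 7 + 5 + 4 + 5 + 2 + 1 + 0 + 1 + 0 = 25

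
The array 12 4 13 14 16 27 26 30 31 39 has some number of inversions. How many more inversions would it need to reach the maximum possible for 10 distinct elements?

43

Maximum inversions for 10 distinct elements is C(10, 2) = 10·9/2 = 45.
Current inversions — for each element, count later smaller elements:
12: 1
4: 0
13: 0
14: 0
16: 0
27: 1
26: 0
30: 0
31: 0
39: 0
Current total: 1 + 0 + 0 + 0 + 0 + 1 + 0 + 0 + 0 + 0 = 2
Shortfall: 45 − 2 = 43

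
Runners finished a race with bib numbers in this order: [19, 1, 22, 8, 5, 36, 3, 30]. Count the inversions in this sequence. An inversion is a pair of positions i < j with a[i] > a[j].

12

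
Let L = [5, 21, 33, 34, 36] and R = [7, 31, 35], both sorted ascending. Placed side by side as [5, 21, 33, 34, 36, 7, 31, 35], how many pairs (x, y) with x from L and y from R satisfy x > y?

Split inversions: 8

Take each right-half value and tally the left-half values above it:
r = 7: 21, 33, 34, 36 → 4
r = 31: 33, 34, 36 → 3
r = 35: 36 → 1
Cross-inversions: 4 + 3 + 1 = 8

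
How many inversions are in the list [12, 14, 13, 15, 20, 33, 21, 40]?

2

For each element, count later entries that are smaller:
12 → none → 0
14 → 13 → 1
13 → none → 0
15 → none → 0
20 → none → 0
33 → 21 → 1
21 → none → 0
40 → none → 0
Sum: 0 + 1 + 0 + 0 + 0 + 1 + 0 + 0 = 2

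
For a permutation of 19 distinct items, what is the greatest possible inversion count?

171 inversions

A reversed (strictly descending) arrangement makes every pair an inversion, giving C(19, 2) inversions.
C(19, 2) = 19·18/2 = 171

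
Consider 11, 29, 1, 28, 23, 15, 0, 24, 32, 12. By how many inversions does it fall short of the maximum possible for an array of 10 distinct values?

23 inversions short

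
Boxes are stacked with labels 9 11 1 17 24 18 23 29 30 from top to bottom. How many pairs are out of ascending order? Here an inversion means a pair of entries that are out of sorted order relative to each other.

Sweep left to right; for each value list the smaller values that follow it:
9 → 1 → 1
11 → 1 → 1
1 → none → 0
17 → none → 0
24 → 18, 23 → 2
18 → none → 0
23 → none → 0
29 → none → 0
30 → none → 0
Sum: 1 + 1 + 0 + 0 + 2 + 0 + 0 + 0 + 0 = 4

4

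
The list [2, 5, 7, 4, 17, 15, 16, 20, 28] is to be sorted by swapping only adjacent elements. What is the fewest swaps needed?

Each adjacent swap fixes exactly one inversion, so the minimum swap count equals the number of inversions.
Count inversions — for each element, later elements that are smaller:
2: none → 0
5: 4 → 1
7: 4 → 1
4: none → 0
17: 15, 16 → 2
15: none → 0
16: none → 0
20: none → 0
28: none → 0
Total inversions: 0 + 1 + 1 + 0 + 2 + 0 + 0 + 0 + 0 = 4

4 adjacent swaps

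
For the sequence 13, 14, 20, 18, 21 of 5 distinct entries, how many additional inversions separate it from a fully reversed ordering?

Maximum inversions for 5 distinct elements is C(5, 2) = 5·4/2 = 10.
Current inversions — for each element, count later smaller elements:
13: 0
14: 0
20: 1
18: 0
21: 0
Current total: 0 + 0 + 1 + 0 + 0 = 1
Shortfall: 10 − 1 = 9

9 inversions short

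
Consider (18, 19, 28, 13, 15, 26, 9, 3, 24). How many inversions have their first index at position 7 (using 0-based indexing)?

0

The element at index 7 is 3.
Elements after it: 24
None of them are smaller than 3.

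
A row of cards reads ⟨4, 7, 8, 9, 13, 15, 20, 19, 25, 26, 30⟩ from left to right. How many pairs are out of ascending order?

1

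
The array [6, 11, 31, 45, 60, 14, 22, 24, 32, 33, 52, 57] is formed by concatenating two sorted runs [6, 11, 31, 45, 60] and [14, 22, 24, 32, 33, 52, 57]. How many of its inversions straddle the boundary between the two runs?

Count, for every r in R, how many entries of L exceed r:
r = 14: 31, 45, 60 → 3
r = 22: 31, 45, 60 → 3
r = 24: 31, 45, 60 → 3
r = 32: 45, 60 → 2
r = 33: 45, 60 → 2
r = 52: 60 → 1
r = 57: 60 → 1
Cross-inversions: 3 + 3 + 3 + 2 + 2 + 1 + 1 = 15

15 cross-inversions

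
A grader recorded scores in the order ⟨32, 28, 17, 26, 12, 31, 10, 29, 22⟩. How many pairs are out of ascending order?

Sweep left to right; for each value list the smaller values that follow it:
32 → 28, 17, 26, 12, 31, 10, 29, 22 → 8
28 → 17, 26, 12, 10, 22 → 5
17 → 12, 10 → 2
26 → 12, 10, 22 → 3
12 → 10 → 1
31 → 10, 29, 22 → 3
10 → none → 0
29 → 22 → 1
22 → none → 0
Sum: 8 + 5 + 2 + 3 + 1 + 3 + 0 + 1 + 0 = 23

23 inversions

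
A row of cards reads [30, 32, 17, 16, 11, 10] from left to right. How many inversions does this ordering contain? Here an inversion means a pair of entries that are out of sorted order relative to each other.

Count, for each position, how many later elements it exceeds:
30 → 17, 16, 11, 10 → 4
32 → 17, 16, 11, 10 → 4
17 → 16, 11, 10 → 3
16 → 11, 10 → 2
11 → 10 → 1
10 → none → 0
Sum: 4 + 4 + 3 + 2 + 1 + 0 = 14

14 inversions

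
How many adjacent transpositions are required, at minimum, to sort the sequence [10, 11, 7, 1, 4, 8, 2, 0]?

The minimum number of adjacent swaps to sort an array equals its inversion count, since every such swap removes exactly one inversion.
Count inversions — for each element, later elements that are smaller:
10: 7, 1, 4, 8, 2, 0 → 6
11: 7, 1, 4, 8, 2, 0 → 6
7: 1, 4, 2, 0 → 4
1: 0 → 1
4: 2, 0 → 2
8: 2, 0 → 2
2: 0 → 1
0: none → 0
Total inversions: 6 + 6 + 4 + 1 + 2 + 2 + 1 + 0 = 22

22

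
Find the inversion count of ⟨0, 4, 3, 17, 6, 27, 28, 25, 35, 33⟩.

5 inversions

For each element, count later entries that are smaller:
0 → none → 0
4 → 3 → 1
3 → none → 0
17 → 6 → 1
6 → none → 0
27 → 25 → 1
28 → 25 → 1
25 → none → 0
35 → 33 → 1
33 → none → 0
Sum: 0 + 1 + 0 + 1 + 0 + 1 + 1 + 0 + 1 + 0 = 5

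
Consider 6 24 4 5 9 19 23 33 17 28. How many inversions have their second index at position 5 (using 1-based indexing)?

1

The element at index 5 is 9.
Elements before it: 6, 24, 4, 5
Those larger than 9: 24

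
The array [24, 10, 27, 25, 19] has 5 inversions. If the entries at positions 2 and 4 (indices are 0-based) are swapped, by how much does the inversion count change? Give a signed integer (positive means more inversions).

Positions 2 and 4 hold 27 and 19; after swapping, the array is [24, 10, 19, 25, 27].
For each element, count later entries that are smaller:
24 → 10, 19 → 2
10 → none → 0
19 → none → 0
25 → none → 0
27 → none → 0
Sum: 2 + 0 + 0 + 0 + 0 = 2
Change: 2 − 5 = -3

-3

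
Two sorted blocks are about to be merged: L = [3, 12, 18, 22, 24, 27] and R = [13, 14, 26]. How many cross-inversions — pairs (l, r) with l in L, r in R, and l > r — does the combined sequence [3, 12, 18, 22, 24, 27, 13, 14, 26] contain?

For each element r of the right run, count left-run elements greater than r:
r = 13: 18, 22, 24, 27 → 4
r = 14: 18, 22, 24, 27 → 4
r = 26: 27 → 1
Cross-inversions: 4 + 4 + 1 = 9

9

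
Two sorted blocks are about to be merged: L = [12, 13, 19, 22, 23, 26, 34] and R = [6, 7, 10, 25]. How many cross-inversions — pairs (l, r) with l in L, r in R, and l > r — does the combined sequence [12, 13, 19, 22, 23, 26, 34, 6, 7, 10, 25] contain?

Take each right-half value and tally the left-half values above it:
r = 6: 12, 13, 19, 22, 23, 26, 34 → 7
r = 7: 12, 13, 19, 22, 23, 26, 34 → 7
r = 10: 12, 13, 19, 22, 23, 26, 34 → 7
r = 25: 26, 34 → 2
Cross-inversions: 7 + 7 + 7 + 2 = 23

23 cross-inversions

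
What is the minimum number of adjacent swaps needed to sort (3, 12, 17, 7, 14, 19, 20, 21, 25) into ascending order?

3 swaps

Each adjacent swap fixes exactly one inversion, so the minimum swap count equals the number of inversions.
Count inversions — for each element, later elements that are smaller:
3: none → 0
12: 7 → 1
17: 7, 14 → 2
7: none → 0
14: none → 0
19: none → 0
20: none → 0
21: none → 0
25: none → 0
Total inversions: 0 + 1 + 2 + 0 + 0 + 0 + 0 + 0 + 0 = 3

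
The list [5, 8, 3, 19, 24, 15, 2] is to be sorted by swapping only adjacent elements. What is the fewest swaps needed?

10

Minimum adjacent swaps = number of inversions (each swap of adjacent out-of-order elements removes one inversion and no swap can remove more).
Count inversions — for each element, later elements that are smaller:
5: 3, 2 → 2
8: 3, 2 → 2
3: 2 → 1
19: 15, 2 → 2
24: 15, 2 → 2
15: 2 → 1
2: none → 0
Total inversions: 2 + 2 + 1 + 2 + 2 + 1 + 0 = 10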